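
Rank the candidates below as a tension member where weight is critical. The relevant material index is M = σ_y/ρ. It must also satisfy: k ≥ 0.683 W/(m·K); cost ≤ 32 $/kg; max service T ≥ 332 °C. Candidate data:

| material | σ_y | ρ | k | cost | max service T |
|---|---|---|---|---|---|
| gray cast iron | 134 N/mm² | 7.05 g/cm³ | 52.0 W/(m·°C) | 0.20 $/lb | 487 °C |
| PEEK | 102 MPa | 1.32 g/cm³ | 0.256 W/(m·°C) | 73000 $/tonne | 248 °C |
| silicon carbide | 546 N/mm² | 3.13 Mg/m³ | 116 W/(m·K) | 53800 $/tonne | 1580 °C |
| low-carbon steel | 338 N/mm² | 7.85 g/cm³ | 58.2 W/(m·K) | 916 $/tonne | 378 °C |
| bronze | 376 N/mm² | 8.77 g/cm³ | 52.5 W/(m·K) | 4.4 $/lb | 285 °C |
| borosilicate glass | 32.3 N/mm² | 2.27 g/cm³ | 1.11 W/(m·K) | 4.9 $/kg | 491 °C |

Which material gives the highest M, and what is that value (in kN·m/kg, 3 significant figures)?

Screen on constraints: k ≥ 0.683 W/(m·K); cost ≤ 32 $/kg; max service T ≥ 332 °C. Survivors: gray cast iron, low-carbon steel, borosilicate glass.
Putting every candidate on a common basis:
  gray cast iron: σ_y = 134.0 MPa, ρ = 7050 kg/m³
  low-carbon steel: σ_y = 338.0 MPa, ρ = 7850 kg/m³
  borosilicate glass: σ_y = 32.30 MPa, ρ = 2270 kg/m³
  low-carbon steel: M = 43.1 kN·m/kg
  gray cast iron: M = 19.0 kN·m/kg
  borosilicate glass: M = 14.2 kN·m/kg
Low-carbon steel has the largest M.

low-carbon steel, M = 43.1 kN·m/kg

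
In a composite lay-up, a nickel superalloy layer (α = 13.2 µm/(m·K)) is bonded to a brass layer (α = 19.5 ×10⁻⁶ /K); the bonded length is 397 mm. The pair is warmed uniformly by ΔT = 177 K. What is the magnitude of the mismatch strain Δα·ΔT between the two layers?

1.12×10⁻³

Δα = |13.2 − 19.5|×10⁻⁶/K = 6.30×10⁻⁶/K.
Mismatch strain = Δα·ΔT = 6.30×10⁻⁶ × 177.0 = 1.12×10⁻³.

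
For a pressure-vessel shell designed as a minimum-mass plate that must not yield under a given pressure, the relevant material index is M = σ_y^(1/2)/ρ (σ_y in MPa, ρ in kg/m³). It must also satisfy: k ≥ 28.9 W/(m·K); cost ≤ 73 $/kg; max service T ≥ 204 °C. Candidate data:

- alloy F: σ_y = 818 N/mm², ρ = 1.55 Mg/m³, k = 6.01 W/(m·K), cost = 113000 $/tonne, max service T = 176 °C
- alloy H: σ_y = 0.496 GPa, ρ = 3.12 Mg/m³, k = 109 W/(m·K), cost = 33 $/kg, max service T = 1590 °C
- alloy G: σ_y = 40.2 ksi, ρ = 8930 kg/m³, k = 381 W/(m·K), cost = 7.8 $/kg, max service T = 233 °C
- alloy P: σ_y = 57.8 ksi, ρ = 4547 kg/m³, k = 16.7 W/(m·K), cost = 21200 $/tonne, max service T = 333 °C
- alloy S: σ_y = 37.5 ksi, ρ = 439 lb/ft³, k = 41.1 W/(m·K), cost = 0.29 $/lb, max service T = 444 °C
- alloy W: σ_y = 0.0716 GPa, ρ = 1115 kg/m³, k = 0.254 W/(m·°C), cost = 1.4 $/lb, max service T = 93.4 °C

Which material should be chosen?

alloy H

Screen on constraints: k ≥ 28.9 W/(m·K); cost ≤ 73 $/kg; max service T ≥ 204 °C. Survivors: alloy H, alloy G, alloy S.
After converting to SI:
  alloy H: σ_y = 496.0 MPa, ρ = 3120 kg/m³
  alloy G: σ_y = 277.2 MPa, ρ = 8930 kg/m³
  alloy S: σ_y = 258.6 MPa, ρ = 7032 kg/m³
  alloy H: M = 7.14×10⁻³
  alloy S: M = 2.29×10⁻³
  alloy G: M = 1.86×10⁻³
Highest index: alloy H.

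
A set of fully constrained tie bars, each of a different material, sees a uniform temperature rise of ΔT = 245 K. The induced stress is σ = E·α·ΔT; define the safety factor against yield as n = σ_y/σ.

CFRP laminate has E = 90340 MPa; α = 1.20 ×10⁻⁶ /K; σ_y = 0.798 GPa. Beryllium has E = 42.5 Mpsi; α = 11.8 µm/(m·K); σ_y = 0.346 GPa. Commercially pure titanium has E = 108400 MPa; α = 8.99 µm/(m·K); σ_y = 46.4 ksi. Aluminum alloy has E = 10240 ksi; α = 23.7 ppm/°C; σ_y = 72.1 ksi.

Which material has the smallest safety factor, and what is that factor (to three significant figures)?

Per material, after unit conversion:
  CFRP laminate: E = 90.34, α = 1.20, σ_y = 798.0 → σ = 26.6 MPa, n = 30.0
  beryllium: E = 293.0, α = 11.8, σ_y = 346.0 → σ = 847 MPa, n = 0.408
  commercially pure titanium: E = 108.4, α = 8.99, σ_y = 319.9 → σ = 239 MPa, n = 1.34
  aluminum alloy: E = 70.60, α = 23.7, σ_y = 497.1 → σ = 410 MPa, n = 1.21
Smallest n: beryllium with n = 0.408.

beryllium, n = 0.408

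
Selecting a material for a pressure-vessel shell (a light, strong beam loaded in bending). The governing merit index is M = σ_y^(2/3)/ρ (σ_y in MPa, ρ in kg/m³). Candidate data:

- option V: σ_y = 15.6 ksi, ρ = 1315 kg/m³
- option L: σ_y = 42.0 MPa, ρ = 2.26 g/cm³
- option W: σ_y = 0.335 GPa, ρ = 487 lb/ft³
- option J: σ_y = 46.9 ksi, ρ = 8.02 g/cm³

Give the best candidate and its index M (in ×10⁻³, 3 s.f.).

option V, M = 17.2×10⁻³

In SI units:
  option V: σ_y = 107.6 MPa, ρ = 1315 kg/m³
  option L: σ_y = 42.00 MPa, ρ = 2260 kg/m³
  option W: σ_y = 335.0 MPa, ρ = 7801 kg/m³
  option J: σ_y = 323.4 MPa, ρ = 8020 kg/m³
  option V: M = 17.2×10⁻³
  option W: M = 6.18×10⁻³
  option J: M = 5.87×10⁻³
  option L: M = 5.35×10⁻³
The maximum is for option V.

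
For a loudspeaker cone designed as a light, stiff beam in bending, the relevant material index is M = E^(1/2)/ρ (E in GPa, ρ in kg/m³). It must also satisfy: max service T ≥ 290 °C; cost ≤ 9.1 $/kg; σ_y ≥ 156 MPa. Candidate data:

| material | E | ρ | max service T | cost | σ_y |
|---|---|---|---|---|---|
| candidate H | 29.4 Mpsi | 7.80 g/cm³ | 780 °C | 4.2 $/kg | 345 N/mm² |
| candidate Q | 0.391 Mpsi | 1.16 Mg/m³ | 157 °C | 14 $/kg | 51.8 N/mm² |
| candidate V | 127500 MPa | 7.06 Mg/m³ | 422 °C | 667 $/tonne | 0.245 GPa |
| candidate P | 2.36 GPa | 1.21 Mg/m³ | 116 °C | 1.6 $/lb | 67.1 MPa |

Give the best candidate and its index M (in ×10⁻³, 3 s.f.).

Screen on constraints: max service T ≥ 290 °C; cost ≤ 9.1 $/kg; σ_y ≥ 156 MPa. Survivors: candidate H, candidate V.
In SI units:
  candidate H: E = 202.7 GPa, ρ = 7800 kg/m³
  candidate V: E = 127.5 GPa, ρ = 7060 kg/m³
  candidate H: M = 1.83×10⁻³
  candidate V: M = 1.60×10⁻³
Highest index: candidate H.

candidate H, M = 1.83×10⁻³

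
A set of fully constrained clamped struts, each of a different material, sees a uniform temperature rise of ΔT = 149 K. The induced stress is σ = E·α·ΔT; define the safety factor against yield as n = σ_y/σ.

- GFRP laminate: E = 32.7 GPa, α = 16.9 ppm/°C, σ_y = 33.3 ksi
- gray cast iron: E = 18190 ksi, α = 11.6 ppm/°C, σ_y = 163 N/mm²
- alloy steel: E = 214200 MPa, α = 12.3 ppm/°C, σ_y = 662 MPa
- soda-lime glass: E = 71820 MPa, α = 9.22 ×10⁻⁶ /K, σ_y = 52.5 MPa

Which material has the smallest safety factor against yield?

soda-lime glass

Per material, after unit conversion:
  GFRP laminate: E = 32.70, α = 16.9, σ_y = 229.6 → σ = 82.3 MPa, n = 2.79
  gray cast iron: E = 125.4, α = 11.6, σ_y = 163.0 → σ = 217 MPa, n = 0.752
  alloy steel: E = 214.2, α = 12.3, σ_y = 662.0 → σ = 393 MPa, n = 1.69
  soda-lime glass: E = 71.82, α = 9.22, σ_y = 52.50 → σ = 98.7 MPa, n = 0.532
Soda-lime glass has the lowest safety factor, n = 0.532.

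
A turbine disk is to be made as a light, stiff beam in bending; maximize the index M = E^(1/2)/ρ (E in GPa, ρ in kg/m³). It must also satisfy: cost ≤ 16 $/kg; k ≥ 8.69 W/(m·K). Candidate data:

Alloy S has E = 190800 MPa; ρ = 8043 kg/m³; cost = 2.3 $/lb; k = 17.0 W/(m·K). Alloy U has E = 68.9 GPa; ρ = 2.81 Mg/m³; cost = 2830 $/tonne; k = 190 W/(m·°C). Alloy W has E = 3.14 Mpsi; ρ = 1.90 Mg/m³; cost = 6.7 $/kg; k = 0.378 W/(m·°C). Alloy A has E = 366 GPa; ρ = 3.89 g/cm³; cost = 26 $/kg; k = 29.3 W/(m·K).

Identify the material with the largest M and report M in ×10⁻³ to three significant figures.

alloy U, M = 2.95×10⁻³

Screen on constraints: cost ≤ 16 $/kg; k ≥ 8.69 W/(m·K). Survivors: alloy S, alloy U.
Normalizing units and computing the index:
  alloy S: E = 190.8 GPa, ρ = 8043 kg/m³
  alloy U: E = 68.90 GPa, ρ = 2810 kg/m³
  alloy U: M = 2.95×10⁻³
  alloy S: M = 1.72×10⁻³
The maximum is for alloy U.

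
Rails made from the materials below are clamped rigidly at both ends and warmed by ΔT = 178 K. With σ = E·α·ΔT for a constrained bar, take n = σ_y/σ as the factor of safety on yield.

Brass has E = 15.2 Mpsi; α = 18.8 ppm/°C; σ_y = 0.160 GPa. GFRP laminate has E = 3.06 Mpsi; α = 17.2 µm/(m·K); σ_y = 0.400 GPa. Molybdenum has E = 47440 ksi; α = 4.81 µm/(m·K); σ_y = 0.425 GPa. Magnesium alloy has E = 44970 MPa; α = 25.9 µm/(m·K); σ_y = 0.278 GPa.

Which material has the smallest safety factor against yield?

brass

In consistent units (E in GPa, α in ×10⁻⁶/K, σ_y in MPa):
  brass: E = 104.8, α = 18.8, σ_y = 160.0 → σ = 351 MPa, n = 0.456
  GFRP laminate: E = 21.10, α = 17.2, σ_y = 400.0 → σ = 64.6 MPa, n = 6.19
  molybdenum: E = 327.1, α = 4.81, σ_y = 425.0 → σ = 280 MPa, n = 1.52
  magnesium alloy: E = 44.97, α = 25.9, σ_y = 278.0 → σ = 207 MPa, n = 1.34
The minimum is brass at n = 0.456.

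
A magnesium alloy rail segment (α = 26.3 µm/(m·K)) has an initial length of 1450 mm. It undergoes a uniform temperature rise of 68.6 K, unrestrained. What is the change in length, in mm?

2.62 mm

ΔL = α·L₀·ΔT = 26.3×10⁻⁶ × 1450 mm × 68.60 K = 2.62 mm.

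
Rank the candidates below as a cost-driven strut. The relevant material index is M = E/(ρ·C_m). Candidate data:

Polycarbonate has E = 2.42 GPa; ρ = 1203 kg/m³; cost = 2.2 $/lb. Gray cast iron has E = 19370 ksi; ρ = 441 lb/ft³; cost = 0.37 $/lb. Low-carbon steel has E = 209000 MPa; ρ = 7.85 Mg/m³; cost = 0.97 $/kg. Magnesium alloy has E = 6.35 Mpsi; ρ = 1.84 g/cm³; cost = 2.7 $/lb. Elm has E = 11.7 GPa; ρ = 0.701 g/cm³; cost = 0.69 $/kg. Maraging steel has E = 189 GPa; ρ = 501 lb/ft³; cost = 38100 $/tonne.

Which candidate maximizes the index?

In SI units:
  polycarbonate: E = 2.420 GPa, ρ = 1203 kg/m³, cost = 4.850 $/kg
  gray cast iron: E = 133.6 GPa, ρ = 7064 kg/m³, cost = 0.8157 $/kg
  low-carbon steel: E = 209.0 GPa, ρ = 7850 kg/m³, cost = 0.9700 $/kg
  magnesium alloy: E = 43.78 GPa, ρ = 1840 kg/m³, cost = 5.952 $/kg
  elm: E = 11.70 GPa, ρ = 701.0 kg/m³, cost = 0.6900 $/kg
  maraging steel: E = 189.0 GPa, ρ = 8025 kg/m³, cost = 38.10 $/kg
  low-carbon steel: M = 27.4 MN·m per $
  elm: M = 24.2 MN·m per $
  gray cast iron: M = 23.2 MN·m per $
  magnesium alloy: M = 4.00 MN·m per $
  maraging steel: M = 0.618 MN·m per $
  polycarbonate: M = 0.415 MN·m per $
Highest index: low-carbon steel.

low-carbon steel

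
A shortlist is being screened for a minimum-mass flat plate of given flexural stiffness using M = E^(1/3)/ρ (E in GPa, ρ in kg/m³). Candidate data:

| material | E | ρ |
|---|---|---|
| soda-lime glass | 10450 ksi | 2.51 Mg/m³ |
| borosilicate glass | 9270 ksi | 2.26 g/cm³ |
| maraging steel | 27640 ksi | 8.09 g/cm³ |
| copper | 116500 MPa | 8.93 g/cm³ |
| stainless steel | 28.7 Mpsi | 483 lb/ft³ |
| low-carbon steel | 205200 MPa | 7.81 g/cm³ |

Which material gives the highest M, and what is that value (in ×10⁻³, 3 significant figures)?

After converting to SI:
  soda-lime glass: E = 72.05 GPa, ρ = 2510 kg/m³
  borosilicate glass: E = 63.91 GPa, ρ = 2260 kg/m³
  maraging steel: E = 190.6 GPa, ρ = 8090 kg/m³
  copper: E = 116.5 GPa, ρ = 8930 kg/m³
  stainless steel: E = 197.9 GPa, ρ = 7737 kg/m³
  low-carbon steel: E = 205.2 GPa, ρ = 7810 kg/m³
  borosilicate glass: M = 1.77×10⁻³
  soda-lime glass: M = 1.66×10⁻³
  low-carbon steel: M = 0.755×10⁻³
  stainless steel: M = 0.753×10⁻³
  maraging steel: M = 0.711×10⁻³
  copper: M = 0.547×10⁻³
Borosilicate glass ranks first.

borosilicate glass, M = 1.77×10⁻³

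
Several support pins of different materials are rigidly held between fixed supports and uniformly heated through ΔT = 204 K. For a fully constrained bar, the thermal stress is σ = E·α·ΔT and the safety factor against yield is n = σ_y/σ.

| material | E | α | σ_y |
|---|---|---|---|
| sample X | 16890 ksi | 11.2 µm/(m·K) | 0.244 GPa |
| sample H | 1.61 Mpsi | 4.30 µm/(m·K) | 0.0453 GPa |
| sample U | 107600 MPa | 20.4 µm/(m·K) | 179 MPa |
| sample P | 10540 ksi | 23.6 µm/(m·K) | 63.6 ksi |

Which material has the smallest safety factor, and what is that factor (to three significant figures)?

In consistent units (E in GPa, α in ×10⁻⁶/K, σ_y in MPa):
  sample X: E = 116.5, α = 11.2, σ_y = 244.0 → σ = 266 MPa, n = 0.917
  sample H: E = 11.10, α = 4.30, σ_y = 45.30 → σ = 9.74 MPa, n = 4.65
  sample U: E = 107.6, α = 20.4, σ_y = 179.0 → σ = 448 MPa, n = 0.400
  sample P: E = 72.67, α = 23.6, σ_y = 438.5 → σ = 350 MPa, n = 1.25
The minimum is sample U at n = 0.400.

sample U, n = 0.400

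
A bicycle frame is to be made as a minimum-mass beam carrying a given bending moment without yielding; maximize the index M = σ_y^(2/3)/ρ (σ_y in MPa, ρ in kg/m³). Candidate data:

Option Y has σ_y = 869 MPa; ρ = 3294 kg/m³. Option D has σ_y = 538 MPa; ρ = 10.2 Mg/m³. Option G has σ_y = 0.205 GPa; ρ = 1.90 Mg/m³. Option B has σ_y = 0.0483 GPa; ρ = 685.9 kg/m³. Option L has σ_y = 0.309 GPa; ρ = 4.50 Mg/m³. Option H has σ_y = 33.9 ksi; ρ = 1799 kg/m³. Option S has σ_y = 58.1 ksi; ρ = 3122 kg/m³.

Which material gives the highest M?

option Y

In SI units:
  option Y: σ_y = 869.0 MPa, ρ = 3294 kg/m³
  option D: σ_y = 538.0 MPa, ρ = 10200 kg/m³
  option G: σ_y = 205.0 MPa, ρ = 1900 kg/m³
  option B: σ_y = 48.30 MPa, ρ = 685.9 kg/m³
  option L: σ_y = 309.0 MPa, ρ = 4500 kg/m³
  option H: σ_y = 233.7 MPa, ρ = 1799 kg/m³
  option S: σ_y = 400.6 MPa, ρ = 3122 kg/m³
  option Y: M = 27.6×10⁻³
  option H: M = 21.1×10⁻³
  option B: M = 19.3×10⁻³
  option G: M = 18.3×10⁻³
  option S: M = 17.4×10⁻³
  option L: M = 10.2×10⁻³
  option D: M = 6.49×10⁻³
Highest index: option Y.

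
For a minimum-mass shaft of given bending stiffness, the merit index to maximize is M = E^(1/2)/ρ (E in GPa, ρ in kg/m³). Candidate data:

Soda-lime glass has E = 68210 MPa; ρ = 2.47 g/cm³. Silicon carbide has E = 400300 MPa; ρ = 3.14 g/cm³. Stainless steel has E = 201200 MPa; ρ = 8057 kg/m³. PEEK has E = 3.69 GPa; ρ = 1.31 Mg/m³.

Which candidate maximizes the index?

In SI units:
  soda-lime glass: E = 68.21 GPa, ρ = 2470 kg/m³
  silicon carbide: E = 400.3 GPa, ρ = 3140 kg/m³
  stainless steel: E = 201.2 GPa, ρ = 8057 kg/m³
  PEEK: E = 3.690 GPa, ρ = 1310 kg/m³
  silicon carbide: M = 6.37×10⁻³
  soda-lime glass: M = 3.34×10⁻³
  stainless steel: M = 1.76×10⁻³
  PEEK: M = 1.47×10⁻³
The maximum is for silicon carbide.

silicon carbide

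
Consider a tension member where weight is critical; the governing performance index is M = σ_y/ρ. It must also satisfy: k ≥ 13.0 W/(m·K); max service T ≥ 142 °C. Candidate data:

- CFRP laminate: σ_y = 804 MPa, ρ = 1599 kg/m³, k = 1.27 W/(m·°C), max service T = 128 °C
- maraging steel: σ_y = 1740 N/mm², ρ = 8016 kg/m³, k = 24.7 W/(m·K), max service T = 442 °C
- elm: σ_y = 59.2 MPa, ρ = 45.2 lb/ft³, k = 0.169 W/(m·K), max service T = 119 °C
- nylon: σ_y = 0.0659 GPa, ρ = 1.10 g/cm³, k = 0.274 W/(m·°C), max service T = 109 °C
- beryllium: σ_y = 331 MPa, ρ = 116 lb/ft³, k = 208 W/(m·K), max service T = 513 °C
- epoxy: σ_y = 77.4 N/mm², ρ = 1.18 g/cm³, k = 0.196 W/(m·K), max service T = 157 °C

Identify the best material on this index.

maraging steel

Screen on constraints: k ≥ 13.0 W/(m·K); max service T ≥ 142 °C. Survivors: maraging steel, beryllium.
Putting every candidate on a common basis:
  maraging steel: σ_y = 1740 MPa, ρ = 8016 kg/m³
  beryllium: σ_y = 331.0 MPa, ρ = 1858 kg/m³
  maraging steel: M = 217 kN·m/kg
  beryllium: M = 178 kN·m/kg
Maraging steel ranks first.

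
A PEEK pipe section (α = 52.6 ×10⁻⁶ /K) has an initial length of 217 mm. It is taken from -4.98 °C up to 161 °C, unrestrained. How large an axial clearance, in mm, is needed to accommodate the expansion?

1.89 mm

ΔT = 161 − (-4.98) = 166.0 K.
ΔL = α·L₀·ΔT = 52.6×10⁻⁶ × 217 mm × 166.0 K = 1.89 mm.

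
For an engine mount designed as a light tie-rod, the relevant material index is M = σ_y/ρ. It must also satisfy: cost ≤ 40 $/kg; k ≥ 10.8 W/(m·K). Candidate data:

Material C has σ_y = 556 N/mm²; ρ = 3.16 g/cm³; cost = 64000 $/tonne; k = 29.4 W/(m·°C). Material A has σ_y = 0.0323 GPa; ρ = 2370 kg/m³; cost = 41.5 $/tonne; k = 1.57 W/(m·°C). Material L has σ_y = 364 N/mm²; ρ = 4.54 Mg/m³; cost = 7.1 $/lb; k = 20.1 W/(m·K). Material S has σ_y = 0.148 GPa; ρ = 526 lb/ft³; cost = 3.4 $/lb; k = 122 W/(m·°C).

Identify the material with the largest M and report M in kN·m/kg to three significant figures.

Screen on constraints: cost ≤ 40 $/kg; k ≥ 10.8 W/(m·K). Survivors: material L, material S.
After converting to SI:
  material L: σ_y = 364.0 MPa, ρ = 4540 kg/m³
  material S: σ_y = 148.0 MPa, ρ = 8426 kg/m³
  material L: M = 80.2 kN·m/kg
  material S: M = 17.6 kN·m/kg
The maximum is for material L.

material L, M = 80.2 kN·m/kg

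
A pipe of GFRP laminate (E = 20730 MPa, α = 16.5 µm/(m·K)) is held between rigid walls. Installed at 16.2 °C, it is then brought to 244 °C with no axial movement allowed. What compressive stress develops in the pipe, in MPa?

77.9 MPa

E = 20730 MPa = 20.73 GPa.
ΔT = 227.8 K. Constrained thermal stress σ = E·α·ΔT = 20.73×10³ MPa × 16.5×10⁻⁶ × 227.8 = 77.9 MPa (compressive).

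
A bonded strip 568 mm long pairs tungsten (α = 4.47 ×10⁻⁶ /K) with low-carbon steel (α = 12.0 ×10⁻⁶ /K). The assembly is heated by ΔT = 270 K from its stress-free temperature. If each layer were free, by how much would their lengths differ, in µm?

1150 µm

Δα = |4.47 − 12.0|×10⁻⁶/K = 7.53×10⁻⁶/K.
ΔL_mismatch = Δα·L·ΔT = 7.53×10⁻⁶ × 568.0 mm × 270.0 K = 1150 µm.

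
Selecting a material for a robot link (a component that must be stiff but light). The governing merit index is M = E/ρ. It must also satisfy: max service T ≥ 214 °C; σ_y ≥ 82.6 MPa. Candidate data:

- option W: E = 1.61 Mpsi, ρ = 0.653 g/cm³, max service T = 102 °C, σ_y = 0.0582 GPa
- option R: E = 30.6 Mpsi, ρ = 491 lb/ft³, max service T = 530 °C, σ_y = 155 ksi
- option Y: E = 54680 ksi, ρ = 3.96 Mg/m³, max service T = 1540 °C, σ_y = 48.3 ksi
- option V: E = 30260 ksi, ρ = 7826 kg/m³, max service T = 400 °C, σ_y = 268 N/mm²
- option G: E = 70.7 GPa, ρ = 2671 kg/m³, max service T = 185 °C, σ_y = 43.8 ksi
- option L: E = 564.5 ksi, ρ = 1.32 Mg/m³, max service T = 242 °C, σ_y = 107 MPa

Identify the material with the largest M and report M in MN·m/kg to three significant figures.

Screen on constraints: max service T ≥ 214 °C; σ_y ≥ 82.6 MPa. Survivors: option R, option Y, option V, option L.
Normalizing units and computing the index:
  option R: E = 211.0 GPa, ρ = 7865 kg/m³
  option Y: E = 377.0 GPa, ρ = 3960 kg/m³
  option V: E = 208.6 GPa, ρ = 7826 kg/m³
  option L: E = 3.892 GPa, ρ = 1320 kg/m³
  option Y: M = 95.2 MN·m/kg
  option R: M = 26.8 MN·m/kg
  option V: M = 26.7 MN·m/kg
  option L: M = 2.95 MN·m/kg
The maximum is for option Y.

option Y, M = 95.2 MN·m/kg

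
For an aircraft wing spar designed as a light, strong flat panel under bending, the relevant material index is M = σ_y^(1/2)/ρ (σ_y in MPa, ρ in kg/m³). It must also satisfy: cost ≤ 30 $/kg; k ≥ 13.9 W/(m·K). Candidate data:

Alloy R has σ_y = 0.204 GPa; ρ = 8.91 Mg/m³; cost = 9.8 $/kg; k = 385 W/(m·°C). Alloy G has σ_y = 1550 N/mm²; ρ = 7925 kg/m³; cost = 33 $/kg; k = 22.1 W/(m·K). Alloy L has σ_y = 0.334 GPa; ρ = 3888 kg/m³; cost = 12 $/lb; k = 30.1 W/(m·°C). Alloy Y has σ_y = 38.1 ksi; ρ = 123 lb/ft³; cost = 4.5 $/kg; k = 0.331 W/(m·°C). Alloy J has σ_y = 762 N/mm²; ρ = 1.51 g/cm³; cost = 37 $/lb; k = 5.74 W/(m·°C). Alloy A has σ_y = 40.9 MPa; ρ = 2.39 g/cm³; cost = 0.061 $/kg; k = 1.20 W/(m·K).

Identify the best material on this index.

alloy L

Screen on constraints: cost ≤ 30 $/kg; k ≥ 13.9 W/(m·K). Survivors: alloy R, alloy L.
Convert each candidate to consistent units, then evaluate M:
  alloy R: σ_y = 204.0 MPa, ρ = 8910 kg/m³
  alloy L: σ_y = 334.0 MPa, ρ = 3888 kg/m³
  alloy L: M = 4.70×10⁻³
  alloy R: M = 1.60×10⁻³
Alloy L has the largest M.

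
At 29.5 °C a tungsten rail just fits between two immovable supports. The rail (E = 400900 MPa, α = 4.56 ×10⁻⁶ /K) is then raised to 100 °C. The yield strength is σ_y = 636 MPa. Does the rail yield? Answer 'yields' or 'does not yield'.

does not yield

E = 400900 MPa = 400.9 GPa.
ΔT = 70.50 K. Constrained thermal stress σ = E·α·ΔT = 400.9×10³ MPa × 4.56×10⁻⁶ × 70.50 = 129 MPa (compressive).
Compare to σ_y = 636 MPa: σ < σ_y, so it does not yield.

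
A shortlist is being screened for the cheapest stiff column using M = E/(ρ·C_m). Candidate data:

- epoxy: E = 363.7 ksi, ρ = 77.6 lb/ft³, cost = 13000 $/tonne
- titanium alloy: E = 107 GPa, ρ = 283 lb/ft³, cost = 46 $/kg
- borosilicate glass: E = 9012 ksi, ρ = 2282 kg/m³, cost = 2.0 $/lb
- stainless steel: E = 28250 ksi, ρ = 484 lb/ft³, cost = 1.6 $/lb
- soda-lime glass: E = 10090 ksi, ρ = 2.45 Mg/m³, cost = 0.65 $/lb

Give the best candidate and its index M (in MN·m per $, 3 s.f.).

soda-lime glass, M = 19.8 MN·m per $

Normalizing units and computing the index:
  epoxy: E = 2.508 GPa, ρ = 1243 kg/m³, cost = 13.00 $/kg
  titanium alloy: E = 107.0 GPa, ρ = 4533 kg/m³, cost = 46.00 $/kg
  borosilicate glass: E = 62.14 GPa, ρ = 2282 kg/m³, cost = 4.409 $/kg
  stainless steel: E = 194.8 GPa, ρ = 7753 kg/m³, cost = 3.527 $/kg
  soda-lime glass: E = 69.57 GPa, ρ = 2450 kg/m³, cost = 1.433 $/kg
  soda-lime glass: M = 19.8 MN·m per $
  stainless steel: M = 7.12 MN·m per $
  borosilicate glass: M = 6.18 MN·m per $
  titanium alloy: M = 0.513 MN·m per $
  epoxy: M = 0.155 MN·m per $
Highest index: soda-lime glass.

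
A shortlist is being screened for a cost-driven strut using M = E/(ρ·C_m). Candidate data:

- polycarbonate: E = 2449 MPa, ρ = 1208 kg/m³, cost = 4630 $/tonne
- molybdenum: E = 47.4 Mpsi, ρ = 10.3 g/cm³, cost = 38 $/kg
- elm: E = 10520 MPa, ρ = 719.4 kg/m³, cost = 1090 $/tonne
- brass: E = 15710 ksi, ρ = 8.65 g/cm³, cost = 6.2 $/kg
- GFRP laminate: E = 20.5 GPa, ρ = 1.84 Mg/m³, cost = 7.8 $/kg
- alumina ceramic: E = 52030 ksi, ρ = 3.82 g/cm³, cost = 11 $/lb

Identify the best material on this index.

In SI units:
  polycarbonate: E = 2.449 GPa, ρ = 1208 kg/m³, cost = 4.630 $/kg
  molybdenum: E = 326.8 GPa, ρ = 10300 kg/m³, cost = 38.00 $/kg
  elm: E = 10.52 GPa, ρ = 719.4 kg/m³, cost = 1.090 $/kg
  brass: E = 108.3 GPa, ρ = 8650 kg/m³, cost = 6.200 $/kg
  GFRP laminate: E = 20.50 GPa, ρ = 1840 kg/m³, cost = 7.800 $/kg
  alumina ceramic: E = 358.7 GPa, ρ = 3820 kg/m³, cost = 24.25 $/kg
  elm: M = 13.4 MN·m per $
  alumina ceramic: M = 3.87 MN·m per $
  brass: M = 2.02 MN·m per $
  GFRP laminate: M = 1.43 MN·m per $
  molybdenum: M = 0.835 MN·m per $
  polycarbonate: M = 0.438 MN·m per $
Elm has the largest M.

elm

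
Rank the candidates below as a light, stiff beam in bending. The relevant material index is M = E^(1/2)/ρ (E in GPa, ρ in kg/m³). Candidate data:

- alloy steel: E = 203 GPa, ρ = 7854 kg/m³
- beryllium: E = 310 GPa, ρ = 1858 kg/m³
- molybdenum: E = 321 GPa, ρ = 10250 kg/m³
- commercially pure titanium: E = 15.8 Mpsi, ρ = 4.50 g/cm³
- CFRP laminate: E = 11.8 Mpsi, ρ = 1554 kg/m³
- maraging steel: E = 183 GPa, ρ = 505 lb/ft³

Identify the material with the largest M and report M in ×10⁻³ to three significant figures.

beryllium, M = 9.48×10⁻³

In SI units:
  alloy steel: E = 203.0 GPa, ρ = 7854 kg/m³
  beryllium: E = 310.0 GPa, ρ = 1858 kg/m³
  molybdenum: E = 321.0 GPa, ρ = 10250 kg/m³
  commercially pure titanium: E = 108.9 GPa, ρ = 4500 kg/m³
  CFRP laminate: E = 81.36 GPa, ρ = 1554 kg/m³
  maraging steel: E = 183.0 GPa, ρ = 8089 kg/m³
  beryllium: M = 9.48×10⁻³
  CFRP laminate: M = 5.80×10⁻³
  commercially pure titanium: M = 2.32×10⁻³
  alloy steel: M = 1.81×10⁻³
  molybdenum: M = 1.75×10⁻³
  maraging steel: M = 1.67×10⁻³
Highest index: beryllium.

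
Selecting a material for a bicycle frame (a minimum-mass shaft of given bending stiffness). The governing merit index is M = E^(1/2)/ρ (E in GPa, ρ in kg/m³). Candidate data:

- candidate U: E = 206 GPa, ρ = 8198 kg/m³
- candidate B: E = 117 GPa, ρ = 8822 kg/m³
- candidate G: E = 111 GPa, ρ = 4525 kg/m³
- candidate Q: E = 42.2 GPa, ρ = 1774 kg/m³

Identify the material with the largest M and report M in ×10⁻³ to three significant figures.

Computing M directly (units already consistent):
  candidate Q: M = 3.66×10⁻³
  candidate G: M = 2.33×10⁻³
  candidate U: M = 1.75×10⁻³
  candidate B: M = 1.23×10⁻³
The maximum is for candidate Q.

candidate Q, M = 3.66×10⁻³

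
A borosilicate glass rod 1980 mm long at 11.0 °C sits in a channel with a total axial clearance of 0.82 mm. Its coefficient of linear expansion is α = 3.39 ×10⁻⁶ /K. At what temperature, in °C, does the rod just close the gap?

133 °C

α·L₀·ΔT = 0.82 mm ⇒ ΔT = 0.82 / (3.39×10⁻⁶ × 1980.0) = 122.2 K.
T = 11.0 + 122.2 = 133.2 °C.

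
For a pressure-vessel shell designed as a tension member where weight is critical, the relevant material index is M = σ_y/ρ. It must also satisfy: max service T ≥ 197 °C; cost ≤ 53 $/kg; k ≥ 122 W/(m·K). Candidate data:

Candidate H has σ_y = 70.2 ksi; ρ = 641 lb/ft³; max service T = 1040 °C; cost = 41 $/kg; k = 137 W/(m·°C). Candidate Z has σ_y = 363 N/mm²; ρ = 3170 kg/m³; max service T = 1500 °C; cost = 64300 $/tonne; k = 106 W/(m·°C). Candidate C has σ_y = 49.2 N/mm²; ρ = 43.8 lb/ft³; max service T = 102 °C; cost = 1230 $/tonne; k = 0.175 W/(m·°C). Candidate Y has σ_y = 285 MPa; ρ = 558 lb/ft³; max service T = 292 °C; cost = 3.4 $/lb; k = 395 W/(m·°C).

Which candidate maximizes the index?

Screen on constraints: max service T ≥ 197 °C; cost ≤ 53 $/kg; k ≥ 122 W/(m·K). Survivors: candidate H, candidate Y.
In SI units:
  candidate H: σ_y = 484.0 MPa, ρ = 10270 kg/m³
  candidate Y: σ_y = 285.0 MPa, ρ = 8938 kg/m³
  candidate H: M = 47.1 kN·m/kg
  candidate Y: M = 31.9 kN·m/kg
Candidate H has the largest M.

candidate H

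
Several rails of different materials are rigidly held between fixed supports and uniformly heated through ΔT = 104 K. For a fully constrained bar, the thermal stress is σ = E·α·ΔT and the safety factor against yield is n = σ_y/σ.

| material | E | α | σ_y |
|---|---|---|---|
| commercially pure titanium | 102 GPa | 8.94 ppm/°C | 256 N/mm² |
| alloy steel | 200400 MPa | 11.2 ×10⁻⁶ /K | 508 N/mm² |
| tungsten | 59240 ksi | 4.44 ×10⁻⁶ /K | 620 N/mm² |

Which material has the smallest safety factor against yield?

In consistent units (E in GPa, α in ×10⁻⁶/K, σ_y in MPa):
  commercially pure titanium: E = 102.0, α = 8.94, σ_y = 256.0 → σ = 94.8 MPa, n = 2.70
  alloy steel: E = 200.4, α = 11.2, σ_y = 508.0 → σ = 233 MPa, n = 2.18
  tungsten: E = 408.4, α = 4.44, σ_y = 620.0 → σ = 189 MPa, n = 3.29
Smallest n: alloy steel with n = 2.18.

alloy steel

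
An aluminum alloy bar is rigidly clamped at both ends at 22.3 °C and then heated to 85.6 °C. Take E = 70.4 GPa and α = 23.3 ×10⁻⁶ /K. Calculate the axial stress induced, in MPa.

ΔT = 63.30 K. Constrained thermal stress σ = E·α·ΔT = 70.40×10³ MPa × 23.3×10⁻⁶ × 63.30 = 104 MPa (compressive).

104 MPa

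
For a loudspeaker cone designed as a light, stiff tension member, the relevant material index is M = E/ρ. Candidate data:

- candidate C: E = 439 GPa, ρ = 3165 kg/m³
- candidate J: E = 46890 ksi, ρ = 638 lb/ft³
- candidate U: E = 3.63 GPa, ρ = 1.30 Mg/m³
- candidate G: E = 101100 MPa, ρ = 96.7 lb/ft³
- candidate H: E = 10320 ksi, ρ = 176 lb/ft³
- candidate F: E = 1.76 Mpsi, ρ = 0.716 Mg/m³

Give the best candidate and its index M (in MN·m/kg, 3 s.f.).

candidate C, M = 139 MN·m/kg

Convert each candidate to consistent units, then evaluate M:
  candidate C: E = 439.0 GPa, ρ = 3165 kg/m³
  candidate J: E = 323.3 GPa, ρ = 10220 kg/m³
  candidate U: E = 3.630 GPa, ρ = 1300 kg/m³
  candidate G: E = 101.1 GPa, ρ = 1549 kg/m³
  candidate H: E = 71.15 GPa, ρ = 2819 kg/m³
  candidate F: E = 12.13 GPa, ρ = 716.0 kg/m³
  candidate C: M = 139 MN·m/kg
  candidate G: M = 65.3 MN·m/kg
  candidate J: M = 31.6 MN·m/kg
  candidate H: M = 25.2 MN·m/kg
  candidate F: M = 16.9 MN·m/kg
  candidate U: M = 2.79 MN·m/kg
Candidate C has the largest M.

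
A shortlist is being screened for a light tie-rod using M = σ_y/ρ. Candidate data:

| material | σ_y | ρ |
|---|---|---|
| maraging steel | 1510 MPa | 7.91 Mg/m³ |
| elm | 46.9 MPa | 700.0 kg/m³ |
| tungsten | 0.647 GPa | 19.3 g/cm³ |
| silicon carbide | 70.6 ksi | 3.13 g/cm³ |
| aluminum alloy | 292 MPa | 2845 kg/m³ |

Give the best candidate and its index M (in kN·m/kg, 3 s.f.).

maraging steel, M = 191 kN·m/kg

Putting every candidate on a common basis:
  maraging steel: σ_y = 1510 MPa, ρ = 7910 kg/m³
  elm: σ_y = 46.90 MPa, ρ = 700.0 kg/m³
  tungsten: σ_y = 647.0 MPa, ρ = 19300 kg/m³
  silicon carbide: σ_y = 486.8 MPa, ρ = 3130 kg/m³
  aluminum alloy: σ_y = 292.0 MPa, ρ = 2845 kg/m³
  maraging steel: M = 191 kN·m/kg
  silicon carbide: M = 156 kN·m/kg
  aluminum alloy: M = 103 kN·m/kg
  elm: M = 67.0 kN·m/kg
  tungsten: M = 33.5 kN·m/kg
The maximum is for maraging steel.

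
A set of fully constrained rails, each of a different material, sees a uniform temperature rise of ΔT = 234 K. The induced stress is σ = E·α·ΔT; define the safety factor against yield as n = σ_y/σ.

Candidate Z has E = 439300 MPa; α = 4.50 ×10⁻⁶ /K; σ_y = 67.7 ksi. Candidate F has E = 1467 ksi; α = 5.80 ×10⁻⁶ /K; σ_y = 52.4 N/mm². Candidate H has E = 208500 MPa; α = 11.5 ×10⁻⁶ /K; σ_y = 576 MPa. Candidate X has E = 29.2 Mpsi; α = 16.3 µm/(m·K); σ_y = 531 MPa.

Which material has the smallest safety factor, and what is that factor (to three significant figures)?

In consistent units (E in GPa, α in ×10⁻⁶/K, σ_y in MPa):
  candidate Z: E = 439.3, α = 4.50, σ_y = 466.8 → σ = 463 MPa, n = 1.01
  candidate F: E = 10.11, α = 5.80, σ_y = 52.40 → σ = 13.7 MPa, n = 3.82
  candidate H: E = 208.5, α = 11.5, σ_y = 576.0 → σ = 561 MPa, n = 1.03
  candidate X: E = 201.3, α = 16.3, σ_y = 531.0 → σ = 768 MPa, n = 0.691
Smallest n: candidate X with n = 0.691.

candidate X, n = 0.691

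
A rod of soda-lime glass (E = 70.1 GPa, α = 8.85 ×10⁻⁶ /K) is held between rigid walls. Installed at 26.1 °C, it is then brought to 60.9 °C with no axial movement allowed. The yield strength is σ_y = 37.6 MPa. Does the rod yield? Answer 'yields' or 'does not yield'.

does not yield

ΔT = 34.80 K. Constrained thermal stress σ = E·α·ΔT = 70.10×10³ MPa × 8.85×10⁻⁶ × 34.80 = 21.6 MPa (compressive).
Compare to σ_y = 37.6 MPa: σ < σ_y, so it does not yield.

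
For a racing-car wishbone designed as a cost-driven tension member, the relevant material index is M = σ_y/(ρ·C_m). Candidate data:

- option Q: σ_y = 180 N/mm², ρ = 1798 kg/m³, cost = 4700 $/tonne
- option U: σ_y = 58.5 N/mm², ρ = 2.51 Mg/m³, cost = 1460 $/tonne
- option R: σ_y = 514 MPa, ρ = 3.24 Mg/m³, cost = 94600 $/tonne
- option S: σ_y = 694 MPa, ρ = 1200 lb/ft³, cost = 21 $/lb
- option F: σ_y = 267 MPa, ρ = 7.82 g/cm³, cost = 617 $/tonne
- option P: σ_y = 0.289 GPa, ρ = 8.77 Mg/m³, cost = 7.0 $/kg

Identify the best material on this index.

option F

Putting every candidate on a common basis:
  option Q: σ_y = 180.0 MPa, ρ = 1798 kg/m³, cost = 4.700 $/kg
  option U: σ_y = 58.50 MPa, ρ = 2510 kg/m³, cost = 1.460 $/kg
  option R: σ_y = 514.0 MPa, ρ = 3240 kg/m³, cost = 94.60 $/kg
  option S: σ_y = 694.0 MPa, ρ = 19220 kg/m³, cost = 46.30 $/kg
  option F: σ_y = 267.0 MPa, ρ = 7820 kg/m³, cost = 0.6170 $/kg
  option P: σ_y = 289.0 MPa, ρ = 8770 kg/m³, cost = 7.000 $/kg
  option F: M = 55.3 kN·m per $
  option Q: M = 21.3 kN·m per $
  option U: M = 16.0 kN·m per $
  option P: M = 4.71 kN·m per $
  option R: M = 1.68 kN·m per $
  option S: M = 0.780 kN·m per $
Highest index: option F.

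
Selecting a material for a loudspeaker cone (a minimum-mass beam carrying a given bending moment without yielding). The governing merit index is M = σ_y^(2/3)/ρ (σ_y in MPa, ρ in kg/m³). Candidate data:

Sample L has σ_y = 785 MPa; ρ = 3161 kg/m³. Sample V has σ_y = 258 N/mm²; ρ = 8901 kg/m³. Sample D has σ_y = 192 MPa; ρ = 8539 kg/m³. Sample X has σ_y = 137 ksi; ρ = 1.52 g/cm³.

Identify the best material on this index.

sample X

After converting to SI:
  sample L: σ_y = 785.0 MPa, ρ = 3161 kg/m³
  sample V: σ_y = 258.0 MPa, ρ = 8901 kg/m³
  sample D: σ_y = 192.0 MPa, ρ = 8539 kg/m³
  sample X: σ_y = 944.6 MPa, ρ = 1520 kg/m³
  sample X: M = 63.3×10⁻³
  sample L: M = 26.9×10⁻³
  sample V: M = 4.55×10⁻³
  sample D: M = 3.90×10⁻³
Sample X ranks first.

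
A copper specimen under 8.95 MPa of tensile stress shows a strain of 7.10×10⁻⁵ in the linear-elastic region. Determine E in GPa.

E = σ/ε = 8.95 MPa / 7.10×10⁻⁵ = 126100 MPa = 126 GPa.

126 GPa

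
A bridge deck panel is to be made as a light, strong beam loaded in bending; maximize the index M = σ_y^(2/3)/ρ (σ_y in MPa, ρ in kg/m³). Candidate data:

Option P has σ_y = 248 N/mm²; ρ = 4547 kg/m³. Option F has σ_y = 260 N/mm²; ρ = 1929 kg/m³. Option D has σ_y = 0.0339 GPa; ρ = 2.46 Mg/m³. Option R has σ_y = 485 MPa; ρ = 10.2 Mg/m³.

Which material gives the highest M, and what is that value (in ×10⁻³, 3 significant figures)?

Normalizing units and computing the index:
  option P: σ_y = 248.0 MPa, ρ = 4547 kg/m³
  option F: σ_y = 260.0 MPa, ρ = 1929 kg/m³
  option D: σ_y = 33.90 MPa, ρ = 2460 kg/m³
  option R: σ_y = 485.0 MPa, ρ = 10200 kg/m³
  option F: M = 21.1×10⁻³
  option P: M = 8.68×10⁻³
  option R: M = 6.05×10⁻³
  option D: M = 4.26×10⁻³
The maximum is for option F.

option F, M = 21.1×10⁻³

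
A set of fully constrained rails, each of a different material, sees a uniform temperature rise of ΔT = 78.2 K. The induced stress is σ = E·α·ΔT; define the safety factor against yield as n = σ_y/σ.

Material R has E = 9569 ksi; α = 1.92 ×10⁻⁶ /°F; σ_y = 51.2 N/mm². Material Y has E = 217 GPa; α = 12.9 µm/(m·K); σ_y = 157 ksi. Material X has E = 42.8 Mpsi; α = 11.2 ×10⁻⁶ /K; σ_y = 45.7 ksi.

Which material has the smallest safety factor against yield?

material X

In consistent units (E in GPa, α in ×10⁻⁶/K, σ_y in MPa):
  material R: E = 65.98, α = 3.46, σ_y = 51.20 → σ = 17.8 MPa, n = 2.87
  material Y: E = 217.0, α = 12.9, σ_y = 1082 → σ = 219 MPa, n = 4.94
  material X: E = 295.1, α = 11.2, σ_y = 315.1 → σ = 258 MPa, n = 1.22
Material X has the lowest safety factor, n = 1.22.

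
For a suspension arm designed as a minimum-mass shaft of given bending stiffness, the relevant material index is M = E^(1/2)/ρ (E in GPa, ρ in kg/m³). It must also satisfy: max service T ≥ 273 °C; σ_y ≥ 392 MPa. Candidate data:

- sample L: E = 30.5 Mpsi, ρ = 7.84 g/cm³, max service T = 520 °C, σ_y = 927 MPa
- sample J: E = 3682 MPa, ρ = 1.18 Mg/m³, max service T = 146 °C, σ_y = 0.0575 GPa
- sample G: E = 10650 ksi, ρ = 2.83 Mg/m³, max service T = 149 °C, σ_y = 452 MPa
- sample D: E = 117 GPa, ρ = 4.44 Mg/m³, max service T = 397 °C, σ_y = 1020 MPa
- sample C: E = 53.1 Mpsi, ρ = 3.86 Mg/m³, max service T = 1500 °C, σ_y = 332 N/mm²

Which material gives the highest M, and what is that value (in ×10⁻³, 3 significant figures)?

sample D, M = 2.44×10⁻³

Screen on constraints: max service T ≥ 273 °C; σ_y ≥ 392 MPa. Survivors: sample L, sample D.
Normalizing units and computing the index:
  sample L: E = 210.3 GPa, ρ = 7840 kg/m³
  sample D: E = 117.0 GPa, ρ = 4440 kg/m³
  sample D: M = 2.44×10⁻³
  sample L: M = 1.85×10⁻³
The maximum is for sample D.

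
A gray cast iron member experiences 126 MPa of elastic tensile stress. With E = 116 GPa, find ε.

ε = σ/E = 126 / 116000 = 1.09×10⁻³.

1.09×10⁻³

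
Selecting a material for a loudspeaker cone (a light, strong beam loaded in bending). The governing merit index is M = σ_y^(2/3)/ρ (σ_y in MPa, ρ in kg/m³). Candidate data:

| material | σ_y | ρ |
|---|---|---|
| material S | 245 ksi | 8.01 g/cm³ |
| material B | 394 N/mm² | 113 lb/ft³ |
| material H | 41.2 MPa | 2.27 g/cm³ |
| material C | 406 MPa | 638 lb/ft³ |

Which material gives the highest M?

After converting to SI:
  material S: σ_y = 1689 MPa, ρ = 8010 kg/m³
  material B: σ_y = 394.0 MPa, ρ = 1810 kg/m³
  material H: σ_y = 41.20 MPa, ρ = 2270 kg/m³
  material C: σ_y = 406.0 MPa, ρ = 10220 kg/m³
  material B: M = 29.7×10⁻³
  material S: M = 17.7×10⁻³
  material C: M = 5.37×10⁻³
  material H: M = 5.25×10⁻³
Material B ranks first.

material B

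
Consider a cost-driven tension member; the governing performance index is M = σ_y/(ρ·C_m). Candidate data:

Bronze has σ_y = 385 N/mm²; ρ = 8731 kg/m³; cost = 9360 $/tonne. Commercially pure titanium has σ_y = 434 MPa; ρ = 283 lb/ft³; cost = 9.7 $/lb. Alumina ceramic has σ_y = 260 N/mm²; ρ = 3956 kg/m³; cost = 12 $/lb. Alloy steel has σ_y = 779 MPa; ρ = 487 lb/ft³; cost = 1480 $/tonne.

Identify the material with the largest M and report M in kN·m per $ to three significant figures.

alloy steel, M = 67.5 kN·m per $

Putting every candidate on a common basis:
  bronze: σ_y = 385.0 MPa, ρ = 8731 kg/m³, cost = 9.360 $/kg
  commercially pure titanium: σ_y = 434.0 MPa, ρ = 4533 kg/m³, cost = 21.38 $/kg
  alumina ceramic: σ_y = 260.0 MPa, ρ = 3956 kg/m³, cost = 26.46 $/kg
  alloy steel: σ_y = 779.0 MPa, ρ = 7801 kg/m³, cost = 1.480 $/kg
  alloy steel: M = 67.5 kN·m per $
  bronze: M = 4.71 kN·m per $
  commercially pure titanium: M = 4.48 kN·m per $
  alumina ceramic: M = 2.48 kN·m per $
Alloy steel has the largest M.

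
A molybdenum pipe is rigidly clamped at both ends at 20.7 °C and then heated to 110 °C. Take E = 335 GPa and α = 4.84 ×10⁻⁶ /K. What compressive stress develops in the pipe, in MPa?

ΔT = 89.30 K. Constrained thermal stress σ = E·α·ΔT = 335.0×10³ MPa × 4.84×10⁻⁶ × 89.30 = 145 MPa (compressive).

145 MPa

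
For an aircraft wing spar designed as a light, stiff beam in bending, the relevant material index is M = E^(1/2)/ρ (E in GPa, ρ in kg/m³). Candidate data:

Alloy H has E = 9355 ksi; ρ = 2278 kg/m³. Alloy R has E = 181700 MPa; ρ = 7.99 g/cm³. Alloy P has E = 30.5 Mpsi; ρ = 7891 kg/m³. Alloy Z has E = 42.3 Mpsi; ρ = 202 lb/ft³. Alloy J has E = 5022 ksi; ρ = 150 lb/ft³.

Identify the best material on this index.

After converting to SI:
  alloy H: E = 64.50 GPa, ρ = 2278 kg/m³
  alloy R: E = 181.7 GPa, ρ = 7990 kg/m³
  alloy P: E = 210.3 GPa, ρ = 7891 kg/m³
  alloy Z: E = 291.6 GPa, ρ = 3236 kg/m³
  alloy J: E = 34.63 GPa, ρ = 2403 kg/m³
  alloy Z: M = 5.28×10⁻³
  alloy H: M = 3.53×10⁻³
  alloy J: M = 2.45×10⁻³
  alloy P: M = 1.84×10⁻³
  alloy R: M = 1.69×10⁻³
Alloy Z ranks first.

alloy Z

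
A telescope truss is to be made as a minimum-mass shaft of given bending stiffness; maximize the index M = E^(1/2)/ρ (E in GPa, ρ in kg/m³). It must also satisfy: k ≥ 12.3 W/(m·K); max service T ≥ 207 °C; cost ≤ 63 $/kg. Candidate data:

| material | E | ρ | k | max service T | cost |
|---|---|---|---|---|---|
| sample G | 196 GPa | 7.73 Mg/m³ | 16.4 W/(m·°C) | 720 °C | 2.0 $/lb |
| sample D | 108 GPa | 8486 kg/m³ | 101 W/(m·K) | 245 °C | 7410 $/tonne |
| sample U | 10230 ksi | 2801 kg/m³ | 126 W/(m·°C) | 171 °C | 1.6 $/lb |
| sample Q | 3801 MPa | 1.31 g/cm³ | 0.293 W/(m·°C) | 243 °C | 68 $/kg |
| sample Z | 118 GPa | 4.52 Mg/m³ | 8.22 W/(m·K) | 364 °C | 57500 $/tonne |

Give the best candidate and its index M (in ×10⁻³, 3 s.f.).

sample G, M = 1.81×10⁻³

Screen on constraints: k ≥ 12.3 W/(m·K); max service T ≥ 207 °C; cost ≤ 63 $/kg. Survivors: sample G, sample D.
In SI units:
  sample G: E = 196.0 GPa, ρ = 7730 kg/m³
  sample D: E = 108.0 GPa, ρ = 8486 kg/m³
  sample G: M = 1.81×10⁻³
  sample D: M = 1.22×10⁻³
Sample G ranks first.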